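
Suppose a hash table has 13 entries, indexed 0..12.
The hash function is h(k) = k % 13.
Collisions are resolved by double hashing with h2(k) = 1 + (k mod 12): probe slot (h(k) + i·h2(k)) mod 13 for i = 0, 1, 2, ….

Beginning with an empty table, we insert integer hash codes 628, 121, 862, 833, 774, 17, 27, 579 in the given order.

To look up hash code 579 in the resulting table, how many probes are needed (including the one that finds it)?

2

628 hashes to 4; slot 4 is free -> place at 4.
121 hashes to 4, h2=2; 4 taken -> place at 6.
862 hashes to 4, h2=11; 4 taken -> place at 2.
833 hashes to 1; slot 1 is free -> place at 1.
774 hashes to 7; slot 7 is free -> place at 7.
17 hashes to 4, h2=6; 4 taken -> place at 10.
27 hashes to 1, h2=4; 1 taken -> place at 5.
579 hashes to 7, h2=4; 7 taken -> place at 11.
Table: [-, 833, 862, -, 628, 27, 121, 774, -, -, 17, 579, -]
Lookup 579: h=7, h2=4, probe 7,11 → found at 11.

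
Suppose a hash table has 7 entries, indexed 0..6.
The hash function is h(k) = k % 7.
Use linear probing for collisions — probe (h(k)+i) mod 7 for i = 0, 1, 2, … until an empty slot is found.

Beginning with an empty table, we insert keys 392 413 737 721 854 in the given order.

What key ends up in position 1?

392 hashes to 0; slot 0 is free → place at 0.
413 hashes to 0; 0 taken → place at 1.
737 hashes to 2; slot 2 is free → place at 2.
721 hashes to 0; 0,1,2 taken → place at 3.
854 hashes to 0; 0,1,2,3 taken → place at 4.
Table: [392, 413, 737, 721, 854, ., .]

413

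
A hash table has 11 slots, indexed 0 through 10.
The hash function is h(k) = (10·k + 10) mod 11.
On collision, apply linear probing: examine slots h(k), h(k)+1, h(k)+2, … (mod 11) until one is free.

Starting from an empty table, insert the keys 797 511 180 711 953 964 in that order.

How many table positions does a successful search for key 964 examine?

6

797: h=5 -> slot 5
511: h=5, probe 5,6 -> slot 6
180: h=6, probe 6,7 -> slot 7
711: h=3 -> slot 3
953: h=3, probe 3,4 -> slot 4
964: h=3, probe 3,4,5,6,7,8 -> slot 8
Table: [-, -, -, 711, 953, 797, 511, 180, 964, -, -]
Lookup 964: h=3, probe 3,4,5,6,7,8 → found at 8.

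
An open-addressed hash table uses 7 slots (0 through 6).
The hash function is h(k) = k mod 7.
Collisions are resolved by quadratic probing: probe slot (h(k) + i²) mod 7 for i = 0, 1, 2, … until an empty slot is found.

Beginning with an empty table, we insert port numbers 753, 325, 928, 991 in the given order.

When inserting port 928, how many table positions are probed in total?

2

Insert 753: h=4, slot 4 empty => index 4.
Insert 325: h=3, slot 3 empty => index 3.
Insert 928: h=4, slot 4 occupied => index 5.
Insert 991: h=4, slots 4,5 occupied => index 1.
Table: [_, 991, _, 325, 753, 928, _]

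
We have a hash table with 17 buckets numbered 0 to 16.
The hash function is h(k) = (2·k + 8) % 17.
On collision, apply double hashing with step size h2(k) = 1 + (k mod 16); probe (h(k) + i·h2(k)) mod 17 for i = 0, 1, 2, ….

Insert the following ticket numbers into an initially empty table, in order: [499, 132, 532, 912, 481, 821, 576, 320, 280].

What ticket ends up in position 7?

499: h=3 → slot 3
132: h=0 → slot 0
532: h=1 → slot 1
912: h=13 → slot 13
481: h=1, h2=2, probe 1,3,5 → slot 5
821: h=1, h2=6, probe 1,7 → slot 7
576: h=4 → slot 4
320: h=2 → slot 2
280: h=7, h2=9, probe 7,16 → slot 16
Table: [132, 532, 320, 499, 576, 481, ., 821, ., ., ., ., ., 912, ., ., 280]

821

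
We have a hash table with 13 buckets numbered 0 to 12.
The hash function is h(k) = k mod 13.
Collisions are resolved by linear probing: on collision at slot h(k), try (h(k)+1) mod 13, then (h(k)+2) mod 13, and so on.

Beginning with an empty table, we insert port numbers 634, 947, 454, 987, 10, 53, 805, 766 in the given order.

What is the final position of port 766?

4

Insert 634: h=10, slot 10 empty => index 10.
Insert 947: h=11, slot 11 empty => index 11.
Insert 454: h=12, slot 12 empty => index 12.
Insert 987: h=12, slot 12 occupied => index 0.
Insert 10: h=10, slots 10,11,12,0 occupied => index 1.
Insert 53: h=1, slot 1 occupied => index 2.
Insert 805: h=12, slots 12,0,1,2 occupied => index 3.
Insert 766: h=12, slots 12,0,1,2,3 occupied => index 4.
Table: [987, 10, 53, 805, 766, ., ., ., ., ., 634, 947, 454]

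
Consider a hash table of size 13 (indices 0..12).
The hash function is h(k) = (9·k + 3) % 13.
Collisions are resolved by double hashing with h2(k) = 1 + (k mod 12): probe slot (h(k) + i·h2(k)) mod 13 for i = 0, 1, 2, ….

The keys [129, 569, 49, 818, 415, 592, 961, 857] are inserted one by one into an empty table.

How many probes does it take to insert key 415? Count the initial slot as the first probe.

Insert 129: h=7, slot 7 empty → index 7.
Insert 569: h=2, slot 2 empty → index 2.
Insert 49: h=2, h2=2, slot 2 occupied → index 4.
Insert 818: h=7, h2=3, slot 7 occupied → index 10.
Insert 415: h=7, h2=8, slots 7,2,10 occupied → index 5.
Insert 592: h=1, slot 1 empty → index 1.
Insert 961: h=7, h2=2, slot 7 occupied → index 9.
Insert 857: h=7, h2=6, slot 7 occupied → index 0.
Table: [857, 592, 569, _, 49, 415, _, 129, _, 961, 818, _, _]

4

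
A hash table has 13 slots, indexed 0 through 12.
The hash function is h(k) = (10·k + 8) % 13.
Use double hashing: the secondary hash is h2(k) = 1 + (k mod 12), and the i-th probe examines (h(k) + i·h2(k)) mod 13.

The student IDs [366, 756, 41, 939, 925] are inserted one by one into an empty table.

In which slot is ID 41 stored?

8

366 hashes to 2; slot 2 is free -> place at 2.
756 hashes to 2, h2=1; 2 taken -> place at 3.
41 hashes to 2, h2=6; 2 taken -> place at 8.
939 hashes to 12; slot 12 is free -> place at 12.
925 hashes to 2, h2=2; 2 taken -> place at 4.
Table: [., ., 366, 756, 925, ., ., ., 41, ., ., ., 939]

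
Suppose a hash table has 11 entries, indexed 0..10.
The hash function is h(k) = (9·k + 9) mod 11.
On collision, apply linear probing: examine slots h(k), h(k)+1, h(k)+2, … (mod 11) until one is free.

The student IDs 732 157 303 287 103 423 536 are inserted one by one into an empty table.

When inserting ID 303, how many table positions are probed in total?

732 hashes to 8; slot 8 is free -> place at 8.
157 hashes to 3; slot 3 is free -> place at 3.
303 hashes to 8; 8 taken -> place at 9.
287 hashes to 7; slot 7 is free -> place at 7.
103 hashes to 1; slot 1 is free -> place at 1.
423 hashes to 10; slot 10 is free -> place at 10.
536 hashes to 4; slot 4 is free -> place at 4.
Table: [., 103, ., 157, 536, ., ., 287, 732, 303, 423]

2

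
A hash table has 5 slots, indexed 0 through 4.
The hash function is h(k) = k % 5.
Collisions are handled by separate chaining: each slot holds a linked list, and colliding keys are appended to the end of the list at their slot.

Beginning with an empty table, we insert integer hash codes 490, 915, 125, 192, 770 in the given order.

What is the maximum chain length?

4

Insert 490: h=0, bucket 0 empty -> new chain.
Insert 915: h=0, bucket 0 nonempty -> append to chain.
Insert 125: h=0, bucket 0 nonempty -> append to chain.
Insert 192: h=2, bucket 2 empty -> new chain.
Insert 770: h=0, bucket 0 nonempty -> append to chain.
Final buckets:
0: 490 -> 915 -> 125 -> 770
1: .
2: 192
3: .
4: .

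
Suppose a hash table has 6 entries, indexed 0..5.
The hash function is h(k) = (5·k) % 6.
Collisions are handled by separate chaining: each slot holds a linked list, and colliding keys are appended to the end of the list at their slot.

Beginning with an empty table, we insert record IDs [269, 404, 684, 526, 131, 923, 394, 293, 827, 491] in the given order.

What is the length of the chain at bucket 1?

6

269 → bucket 1
404 → bucket 4
684 → bucket 0
526 → bucket 2
131 → bucket 1 (collision)
923 → bucket 1 (collision)
394 → bucket 2 (collision)
293 → bucket 1 (collision)
827 → bucket 1 (collision)
491 → bucket 1 (collision)
Final buckets:
0: 684
1: 269 -> 131 -> 923 -> 293 -> 827 -> 491
2: 526 -> 394
3: -
4: 404
5: -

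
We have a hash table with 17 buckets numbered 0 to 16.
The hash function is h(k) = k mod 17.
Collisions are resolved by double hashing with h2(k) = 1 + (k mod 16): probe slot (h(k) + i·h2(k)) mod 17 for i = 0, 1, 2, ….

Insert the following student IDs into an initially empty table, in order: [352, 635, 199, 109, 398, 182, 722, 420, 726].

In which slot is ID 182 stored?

Insert 352: h=12, slot 12 empty => index 12.
Insert 635: h=6, slot 6 empty => index 6.
Insert 199: h=12, h2=8, slot 12 occupied => index 3.
Insert 109: h=7, slot 7 empty => index 7.
Insert 398: h=7, h2=15, slot 7 occupied => index 5.
Insert 182: h=12, h2=7, slot 12 occupied => index 2.
Insert 722: h=8, slot 8 empty => index 8.
Insert 420: h=12, h2=5, slot 12 occupied => index 0.
Insert 726: h=12, h2=7, slots 12,2 occupied => index 9.
Table: [420, —, 182, 199, —, 398, 635, 109, 722, 726, —, —, 352, —, —, —, —]

2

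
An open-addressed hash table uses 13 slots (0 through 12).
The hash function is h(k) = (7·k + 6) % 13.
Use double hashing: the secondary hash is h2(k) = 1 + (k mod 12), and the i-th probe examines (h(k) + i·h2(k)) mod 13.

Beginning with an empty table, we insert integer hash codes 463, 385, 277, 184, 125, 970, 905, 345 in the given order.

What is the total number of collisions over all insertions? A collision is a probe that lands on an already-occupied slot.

7

463 hashes to 10; slot 10 is free → place at 10.
385 hashes to 10, h2=2; 10 taken → place at 12.
277 hashes to 8; slot 8 is free → place at 8.
184 hashes to 7; slot 7 is free → place at 7.
125 hashes to 10, h2=6; 10 taken → place at 3.
970 hashes to 10, h2=11; 10,8 taken → place at 6.
905 hashes to 10, h2=6; 10,3 taken → place at 9.
345 hashes to 3, h2=10; 3 taken → place at 0.
Table: [345, -, -, 125, -, -, 970, 184, 277, 905, 463, -, 385]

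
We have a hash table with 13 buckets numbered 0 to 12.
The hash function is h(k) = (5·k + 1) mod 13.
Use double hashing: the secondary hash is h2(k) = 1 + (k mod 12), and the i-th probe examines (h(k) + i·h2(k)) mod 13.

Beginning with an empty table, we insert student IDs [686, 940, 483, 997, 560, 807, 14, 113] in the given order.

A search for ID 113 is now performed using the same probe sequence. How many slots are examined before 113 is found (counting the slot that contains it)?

686: h=12 → slot 12
940: h=8 → slot 8
483: h=11 → slot 11
997: h=7 → slot 7
560: h=6 → slot 6
807: h=6, h2=4, probe 6,10 → slot 10
14: h=6, h2=3, probe 6,9 → slot 9
113: h=7, h2=6, probe 7,0 → slot 0
Table: [113, _, _, _, _, _, 560, 997, 940, 14, 807, 483, 686]
Lookup 113: h=7, h2=6, probe 7,0 → found at 0.

2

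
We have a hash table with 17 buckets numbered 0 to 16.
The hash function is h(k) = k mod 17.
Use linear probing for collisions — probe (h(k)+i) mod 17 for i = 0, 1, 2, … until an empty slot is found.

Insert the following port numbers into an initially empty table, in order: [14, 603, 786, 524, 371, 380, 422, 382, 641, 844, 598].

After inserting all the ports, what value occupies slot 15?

14: h=14 => slot 14
603: h=8 => slot 8
786: h=4 => slot 4
524: h=14, probe 14,15 => slot 15
371: h=14, probe 14,15,16 => slot 16
380: h=6 => slot 6
422: h=14, probe 14,15,16,0 => slot 0
382: h=8, probe 8,9 => slot 9
641: h=12 => slot 12
844: h=11 => slot 11
598: h=3 => slot 3
Table: [422, _, _, 598, 786, _, 380, _, 603, 382, _, 844, 641, _, 14, 524, 371]

524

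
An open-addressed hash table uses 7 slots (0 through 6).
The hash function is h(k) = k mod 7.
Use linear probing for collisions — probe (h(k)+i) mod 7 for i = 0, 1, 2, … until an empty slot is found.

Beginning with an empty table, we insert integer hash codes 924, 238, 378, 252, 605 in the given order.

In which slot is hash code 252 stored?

924: h=0 => slot 0
238: h=0, probe 0,1 => slot 1
378: h=0, probe 0,1,2 => slot 2
252: h=0, probe 0,1,2,3 => slot 3
605: h=3, probe 3,4 => slot 4
Table: [924, 238, 378, 252, 605, ., .]

3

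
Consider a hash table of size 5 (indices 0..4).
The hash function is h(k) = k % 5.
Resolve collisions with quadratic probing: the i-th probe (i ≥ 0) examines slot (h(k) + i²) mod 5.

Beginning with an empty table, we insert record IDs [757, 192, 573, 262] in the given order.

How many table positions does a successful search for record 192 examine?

2

Insert 757: h=2, slot 2 empty → index 2.
Insert 192: h=2, slot 2 occupied → index 3.
Insert 573: h=3, slot 3 occupied → index 4.
Insert 262: h=2, slots 2,3 occupied → index 1.
Table: [—, 262, 757, 192, 573]
Lookup 192: h=2, probe 2,3 → found at 3.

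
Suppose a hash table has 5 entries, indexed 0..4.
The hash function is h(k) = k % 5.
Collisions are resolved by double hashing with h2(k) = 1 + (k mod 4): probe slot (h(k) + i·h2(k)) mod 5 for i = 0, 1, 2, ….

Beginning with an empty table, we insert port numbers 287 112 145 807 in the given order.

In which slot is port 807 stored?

1

287 hashes to 2; slot 2 is free → place at 2.
112 hashes to 2, h2=1; 2 taken → place at 3.
145 hashes to 0; slot 0 is free → place at 0.
807 hashes to 2, h2=4; 2 taken → place at 1.
Table: [145, 807, 287, 112, _]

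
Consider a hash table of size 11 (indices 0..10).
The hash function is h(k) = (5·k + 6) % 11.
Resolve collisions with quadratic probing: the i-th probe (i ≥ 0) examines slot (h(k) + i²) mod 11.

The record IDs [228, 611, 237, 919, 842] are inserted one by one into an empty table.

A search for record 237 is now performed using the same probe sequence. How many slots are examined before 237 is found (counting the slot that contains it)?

2

228: h=2 => slot 2
611: h=3 => slot 3
237: h=3, probe 3,4 => slot 4
919: h=3, probe 3,4,7 => slot 7
842: h=3, probe 3,4,7,1 => slot 1
Table: [_, 842, 228, 611, 237, _, _, 919, _, _, _]
Lookup 237: h=3, probe 3,4 → found at 4.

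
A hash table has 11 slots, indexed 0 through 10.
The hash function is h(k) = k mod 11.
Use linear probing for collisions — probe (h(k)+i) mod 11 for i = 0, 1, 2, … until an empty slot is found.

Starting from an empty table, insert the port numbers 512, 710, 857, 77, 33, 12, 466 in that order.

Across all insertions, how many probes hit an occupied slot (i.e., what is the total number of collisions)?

512 hashes to 6; slot 6 is free -> place at 6.
710 hashes to 6; 6 taken -> place at 7.
857 hashes to 10; slot 10 is free -> place at 10.
77 hashes to 0; slot 0 is free -> place at 0.
33 hashes to 0; 0 taken -> place at 1.
12 hashes to 1; 1 taken -> place at 2.
466 hashes to 4; slot 4 is free -> place at 4.
Table: [77, 33, 12, _, 466, _, 512, 710, _, _, 857]

3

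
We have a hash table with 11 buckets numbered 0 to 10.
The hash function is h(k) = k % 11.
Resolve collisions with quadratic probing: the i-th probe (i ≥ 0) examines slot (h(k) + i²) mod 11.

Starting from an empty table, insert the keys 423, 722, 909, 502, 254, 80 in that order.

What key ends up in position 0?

Insert 423: h=5, slot 5 empty => index 5.
Insert 722: h=7, slot 7 empty => index 7.
Insert 909: h=7, slot 7 occupied => index 8.
Insert 502: h=7, slots 7,8 occupied => index 0.
Insert 254: h=1, slot 1 empty => index 1.
Insert 80: h=3, slot 3 empty => index 3.
Table: [502, 254, —, 80, —, 423, —, 722, 909, —, —]

502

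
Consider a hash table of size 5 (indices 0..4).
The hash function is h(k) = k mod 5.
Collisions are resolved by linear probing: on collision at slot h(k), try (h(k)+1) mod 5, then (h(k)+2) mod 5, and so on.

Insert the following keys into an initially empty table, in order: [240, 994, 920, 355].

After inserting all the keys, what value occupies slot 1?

Insert 240: h=0, slot 0 empty => index 0.
Insert 994: h=4, slot 4 empty => index 4.
Insert 920: h=0, slot 0 occupied => index 1.
Insert 355: h=0, slots 0,1 occupied => index 2.
Table: [240, 920, 355, _, 994]

920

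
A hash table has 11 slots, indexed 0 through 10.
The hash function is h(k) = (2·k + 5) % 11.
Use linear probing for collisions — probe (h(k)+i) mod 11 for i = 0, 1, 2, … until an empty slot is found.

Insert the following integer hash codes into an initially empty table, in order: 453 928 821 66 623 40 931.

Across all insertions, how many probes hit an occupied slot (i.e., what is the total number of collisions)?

9

453: h=9 -> slot 9
928: h=2 -> slot 2
821: h=8 -> slot 8
66: h=5 -> slot 5
623: h=8, probe 8,9,10 -> slot 10
40: h=8, probe 8,9,10,0 -> slot 0
931: h=8, probe 8,9,10,0,1 -> slot 1
Table: [40, 931, 928, _, _, 66, _, _, 821, 453, 623]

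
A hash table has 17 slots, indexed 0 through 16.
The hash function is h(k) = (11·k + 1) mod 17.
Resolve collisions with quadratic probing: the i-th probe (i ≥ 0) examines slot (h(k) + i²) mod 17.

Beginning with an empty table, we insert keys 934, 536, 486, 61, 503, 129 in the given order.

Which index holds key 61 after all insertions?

934 hashes to 7; slot 7 is free => place at 7.
536 hashes to 15; slot 15 is free => place at 15.
486 hashes to 9; slot 9 is free => place at 9.
61 hashes to 9; 9 taken => place at 10.
503 hashes to 9; 9,10 taken => place at 13.
129 hashes to 9; 9,10,13 taken => place at 1.
Table: [_, 129, _, _, _, _, _, 934, _, 486, 61, _, _, 503, _, 536, _]

10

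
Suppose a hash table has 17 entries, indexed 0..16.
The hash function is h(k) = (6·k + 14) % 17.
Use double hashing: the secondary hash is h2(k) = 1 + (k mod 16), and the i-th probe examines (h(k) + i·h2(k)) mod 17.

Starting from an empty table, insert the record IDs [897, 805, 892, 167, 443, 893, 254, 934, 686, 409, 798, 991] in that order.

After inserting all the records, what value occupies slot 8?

254

897 hashes to 7; slot 7 is free -> place at 7.
805 hashes to 16; slot 16 is free -> place at 16.
892 hashes to 11; slot 11 is free -> place at 11.
167 hashes to 13; slot 13 is free -> place at 13.
443 hashes to 3; slot 3 is free -> place at 3.
893 hashes to 0; slot 0 is free -> place at 0.
254 hashes to 8; slot 8 is free -> place at 8.
934 hashes to 8, h2=7; 8 taken -> place at 15.
686 hashes to 16, h2=15; 16 taken -> place at 14.
409 hashes to 3, h2=10; 3,13 taken -> place at 6.
798 hashes to 8, h2=15; 8,6 taken -> place at 4.
991 hashes to 10; slot 10 is free -> place at 10.
Table: [893, ∅, ∅, 443, 798, ∅, 409, 897, 254, ∅, 991, 892, ∅, 167, 686, 934, 805]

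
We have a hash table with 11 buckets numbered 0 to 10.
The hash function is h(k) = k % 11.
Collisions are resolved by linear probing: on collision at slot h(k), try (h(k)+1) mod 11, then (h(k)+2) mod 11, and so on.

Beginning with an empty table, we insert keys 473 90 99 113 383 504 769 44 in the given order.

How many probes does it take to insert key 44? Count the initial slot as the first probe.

473 hashes to 0; slot 0 is free => place at 0.
90 hashes to 2; slot 2 is free => place at 2.
99 hashes to 0; 0 taken => place at 1.
113 hashes to 3; slot 3 is free => place at 3.
383 hashes to 9; slot 9 is free => place at 9.
504 hashes to 9; 9 taken => place at 10.
769 hashes to 10; 10,0,1,2,3 taken => place at 4.
44 hashes to 0; 0,1,2,3,4 taken => place at 5.
Table: [473, 99, 90, 113, 769, 44, -, -, -, 383, 504]

6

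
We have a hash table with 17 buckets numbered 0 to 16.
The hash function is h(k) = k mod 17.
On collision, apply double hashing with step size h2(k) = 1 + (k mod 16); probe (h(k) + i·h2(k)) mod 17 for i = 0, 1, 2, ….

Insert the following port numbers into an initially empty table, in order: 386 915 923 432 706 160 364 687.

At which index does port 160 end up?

Insert 386: h=12, slot 12 empty => index 12.
Insert 915: h=14, slot 14 empty => index 14.
Insert 923: h=5, slot 5 empty => index 5.
Insert 432: h=7, slot 7 empty => index 7.
Insert 706: h=9, slot 9 empty => index 9.
Insert 160: h=7, h2=1, slot 7 occupied => index 8.
Insert 364: h=7, h2=13, slot 7 occupied => index 3.
Insert 687: h=7, h2=16, slot 7 occupied => index 6.
Table: [-, -, -, 364, -, 923, 687, 432, 160, 706, -, -, 386, -, 915, -, -]

8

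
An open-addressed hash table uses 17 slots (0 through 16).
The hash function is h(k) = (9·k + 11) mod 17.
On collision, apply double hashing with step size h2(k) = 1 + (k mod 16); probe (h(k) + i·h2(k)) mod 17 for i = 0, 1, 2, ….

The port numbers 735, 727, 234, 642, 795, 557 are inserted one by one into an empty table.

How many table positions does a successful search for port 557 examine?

735 hashes to 13; slot 13 is free → place at 13.
727 hashes to 9; slot 9 is free → place at 9.
234 hashes to 9, h2=11; 9 taken → place at 3.
642 hashes to 9, h2=3; 9 taken → place at 12.
795 hashes to 9, h2=12; 9 taken → place at 4.
557 hashes to 9, h2=14; 9 taken → place at 6.
Table: [_, _, _, 234, 795, _, 557, _, _, 727, _, _, 642, 735, _, _, _]
Lookup 557: h=9, h2=14, probe 9,6 → found at 6.

2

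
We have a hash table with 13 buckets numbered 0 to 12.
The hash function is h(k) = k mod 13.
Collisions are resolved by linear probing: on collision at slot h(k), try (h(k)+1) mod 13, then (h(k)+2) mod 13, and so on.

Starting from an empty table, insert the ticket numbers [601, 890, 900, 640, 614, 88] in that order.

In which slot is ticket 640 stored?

601 hashes to 3; slot 3 is free => place at 3.
890 hashes to 6; slot 6 is free => place at 6.
900 hashes to 3; 3 taken => place at 4.
640 hashes to 3; 3,4 taken => place at 5.
614 hashes to 3; 3,4,5,6 taken => place at 7.
88 hashes to 10; slot 10 is free => place at 10.
Table: [., ., ., 601, 900, 640, 890, 614, ., ., 88, ., .]

5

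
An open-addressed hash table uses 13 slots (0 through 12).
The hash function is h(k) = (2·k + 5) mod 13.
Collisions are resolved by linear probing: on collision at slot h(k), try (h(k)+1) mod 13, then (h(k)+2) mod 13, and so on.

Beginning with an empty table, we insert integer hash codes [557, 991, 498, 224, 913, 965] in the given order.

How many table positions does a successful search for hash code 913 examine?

557: h=1 -> slot 1
991: h=11 -> slot 11
498: h=0 -> slot 0
224: h=11, probe 11,12 -> slot 12
913: h=11, probe 11,12,0,1,2 -> slot 2
965: h=11, probe 11,12,0,1,2,3 -> slot 3
Table: [498, 557, 913, 965, _, _, _, _, _, _, _, 991, 224]
Lookup 913: h=11, probe 11,12,0,1,2 → found at 2.

5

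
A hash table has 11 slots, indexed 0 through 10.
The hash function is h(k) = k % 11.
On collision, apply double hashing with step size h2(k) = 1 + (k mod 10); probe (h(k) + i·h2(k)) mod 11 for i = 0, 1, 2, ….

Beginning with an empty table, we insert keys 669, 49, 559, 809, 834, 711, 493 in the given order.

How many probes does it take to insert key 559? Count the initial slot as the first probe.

Insert 669: h=9, slot 9 empty -> index 9.
Insert 49: h=5, slot 5 empty -> index 5.
Insert 559: h=9, h2=10, slot 9 occupied -> index 8.
Insert 809: h=6, slot 6 empty -> index 6.
Insert 834: h=9, h2=5, slot 9 occupied -> index 3.
Insert 711: h=7, slot 7 empty -> index 7.
Insert 493: h=9, h2=4, slot 9 occupied -> index 2.
Table: [., ., 493, 834, ., 49, 809, 711, 559, 669, .]

2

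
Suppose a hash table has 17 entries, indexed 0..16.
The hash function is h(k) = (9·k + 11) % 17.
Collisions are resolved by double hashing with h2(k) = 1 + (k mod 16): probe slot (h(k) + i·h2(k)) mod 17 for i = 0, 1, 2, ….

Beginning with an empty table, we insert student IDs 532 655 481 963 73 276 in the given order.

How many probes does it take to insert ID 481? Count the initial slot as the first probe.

3

532 hashes to 5; slot 5 is free → place at 5.
655 hashes to 7; slot 7 is free → place at 7.
481 hashes to 5, h2=2; 5,7 taken → place at 9.
963 hashes to 8; slot 8 is free → place at 8.
73 hashes to 5, h2=10; 5 taken → place at 15.
276 hashes to 13; slot 13 is free → place at 13.
Table: [—, —, —, —, —, 532, —, 655, 963, 481, —, —, —, 276, —, 73, —]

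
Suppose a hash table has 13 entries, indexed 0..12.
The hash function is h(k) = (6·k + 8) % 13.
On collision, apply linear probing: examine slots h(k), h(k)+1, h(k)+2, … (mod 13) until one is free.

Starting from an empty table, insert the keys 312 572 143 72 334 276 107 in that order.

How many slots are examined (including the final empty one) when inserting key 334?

3

312 hashes to 8; slot 8 is free => place at 8.
572 hashes to 8; 8 taken => place at 9.
143 hashes to 8; 8,9 taken => place at 10.
72 hashes to 11; slot 11 is free => place at 11.
334 hashes to 10; 10,11 taken => place at 12.
276 hashes to 0; slot 0 is free => place at 0.
107 hashes to 0; 0 taken => place at 1.
Table: [276, 107, ., ., ., ., ., ., 312, 572, 143, 72, 334]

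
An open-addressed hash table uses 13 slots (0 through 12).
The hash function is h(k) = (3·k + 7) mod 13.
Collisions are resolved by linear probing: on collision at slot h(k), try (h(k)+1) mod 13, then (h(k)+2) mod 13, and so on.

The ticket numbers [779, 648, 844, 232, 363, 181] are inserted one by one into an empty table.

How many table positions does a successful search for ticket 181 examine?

779: h=4 => slot 4
648: h=1 => slot 1
844: h=4, probe 4,5 => slot 5
232: h=1, probe 1,2 => slot 2
363: h=4, probe 4,5,6 => slot 6
181: h=4, probe 4,5,6,7 => slot 7
Table: [∅, 648, 232, ∅, 779, 844, 363, 181, ∅, ∅, ∅, ∅, ∅]
Lookup 181: h=4, probe 4,5,6,7 → found at 7.

4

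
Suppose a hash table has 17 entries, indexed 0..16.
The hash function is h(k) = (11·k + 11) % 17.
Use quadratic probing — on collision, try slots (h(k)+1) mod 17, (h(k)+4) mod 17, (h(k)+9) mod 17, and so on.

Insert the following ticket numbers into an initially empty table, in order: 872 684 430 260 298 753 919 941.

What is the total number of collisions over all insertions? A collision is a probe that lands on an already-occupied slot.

872: h=15 => slot 15
684: h=4 => slot 4
430: h=15, probe 15,16 => slot 16
260: h=15, probe 15,16,2 => slot 2
298: h=8 => slot 8
753: h=15, probe 15,16,2,7 => slot 7
919: h=5 => slot 5
941: h=9 => slot 9
Table: [∅, ∅, 260, ∅, 684, 919, ∅, 753, 298, 941, ∅, ∅, ∅, ∅, ∅, 872, 430]

6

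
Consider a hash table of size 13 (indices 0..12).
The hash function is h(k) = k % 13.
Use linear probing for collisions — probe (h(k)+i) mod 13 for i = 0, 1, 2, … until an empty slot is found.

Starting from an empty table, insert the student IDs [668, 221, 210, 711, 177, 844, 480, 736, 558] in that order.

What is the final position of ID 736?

Insert 668: h=5, slot 5 empty → index 5.
Insert 221: h=0, slot 0 empty → index 0.
Insert 210: h=2, slot 2 empty → index 2.
Insert 711: h=9, slot 9 empty → index 9.
Insert 177: h=8, slot 8 empty → index 8.
Insert 844: h=12, slot 12 empty → index 12.
Insert 480: h=12, slots 12,0 occupied → index 1.
Insert 736: h=8, slots 8,9 occupied → index 10.
Insert 558: h=12, slots 12,0,1,2 occupied → index 3.
Table: [221, 480, 210, 558, -, 668, -, -, 177, 711, 736, -, 844]

10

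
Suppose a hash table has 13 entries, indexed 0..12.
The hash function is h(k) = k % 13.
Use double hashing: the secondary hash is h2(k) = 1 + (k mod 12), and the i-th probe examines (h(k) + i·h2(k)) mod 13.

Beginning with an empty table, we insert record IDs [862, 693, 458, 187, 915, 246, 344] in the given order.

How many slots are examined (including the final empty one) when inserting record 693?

862: h=4 -> slot 4
693: h=4, h2=10, probe 4,1 -> slot 1
458: h=3 -> slot 3
187: h=5 -> slot 5
915: h=5, h2=4, probe 5,9 -> slot 9
246: h=12 -> slot 12
344: h=6 -> slot 6
Table: [—, 693, —, 458, 862, 187, 344, —, —, 915, —, —, 246]

2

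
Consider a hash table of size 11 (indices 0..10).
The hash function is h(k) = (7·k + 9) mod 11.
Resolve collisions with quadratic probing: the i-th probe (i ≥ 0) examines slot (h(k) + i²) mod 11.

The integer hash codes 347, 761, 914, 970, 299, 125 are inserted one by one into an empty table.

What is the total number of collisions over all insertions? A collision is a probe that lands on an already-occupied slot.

347: h=7 → slot 7
761: h=1 → slot 1
914: h=5 → slot 5
970: h=1, probe 1,2 → slot 2
299: h=1, probe 1,2,5,10 → slot 10
125: h=4 → slot 4
Table: [_, 761, 970, _, 125, 914, _, 347, _, _, 299]

4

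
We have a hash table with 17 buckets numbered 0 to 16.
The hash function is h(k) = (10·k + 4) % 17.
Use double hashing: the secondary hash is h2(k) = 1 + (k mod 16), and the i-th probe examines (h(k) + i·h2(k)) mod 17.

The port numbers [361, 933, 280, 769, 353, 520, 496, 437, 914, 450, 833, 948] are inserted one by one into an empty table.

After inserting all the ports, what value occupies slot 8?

450

361: h=10 → slot 10
933: h=1 → slot 1
280: h=16 → slot 16
769: h=10, h2=2, probe 10,12 → slot 12
353: h=15 → slot 15
520: h=2 → slot 2
496: h=0 → slot 0
437: h=5 → slot 5
914: h=15, h2=3, probe 15,1,4 → slot 4
450: h=16, h2=3, probe 16,2,5,8 → slot 8
833: h=4, h2=2, probe 4,6 → slot 6
948: h=15, h2=5, probe 15,3 → slot 3
Table: [496, 933, 520, 948, 914, 437, 833, -, 450, -, 361, -, 769, -, -, 353, 280]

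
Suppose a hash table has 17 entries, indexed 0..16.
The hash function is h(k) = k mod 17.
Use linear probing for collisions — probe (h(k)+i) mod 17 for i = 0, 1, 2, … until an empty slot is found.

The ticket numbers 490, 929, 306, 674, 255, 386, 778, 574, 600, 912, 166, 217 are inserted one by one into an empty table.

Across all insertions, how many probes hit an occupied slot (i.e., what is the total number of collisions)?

31

Insert 490: h=14, slot 14 empty → index 14.
Insert 929: h=11, slot 11 empty → index 11.
Insert 306: h=0, slot 0 empty → index 0.
Insert 674: h=11, slot 11 occupied → index 12.
Insert 255: h=0, slot 0 occupied → index 1.
Insert 386: h=12, slot 12 occupied → index 13.
Insert 778: h=13, slots 13,14 occupied → index 15.
Insert 574: h=13, slots 13,14,15 occupied → index 16.
Insert 600: h=5, slot 5 empty → index 5.
Insert 912: h=11, slots 11,12,13,14,15,16,0,1 occupied → index 2.
Insert 166: h=13, slots 13,14,15,16,0,1,2 occupied → index 3.
Insert 217: h=13, slots 13,14,15,16,0,1,2,3 occupied → index 4.
Table: [306, 255, 912, 166, 217, 600, -, -, -, -, -, 929, 674, 386, 490, 778, 574]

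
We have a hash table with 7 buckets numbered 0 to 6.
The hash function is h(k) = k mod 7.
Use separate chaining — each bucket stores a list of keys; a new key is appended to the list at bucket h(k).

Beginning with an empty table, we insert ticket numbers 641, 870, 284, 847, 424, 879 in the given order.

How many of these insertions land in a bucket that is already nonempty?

3

Insert 641: h=4, bucket 4 empty -> new chain.
Insert 870: h=2, bucket 2 empty -> new chain.
Insert 284: h=4, bucket 4 nonempty -> append to chain.
Insert 847: h=0, bucket 0 empty -> new chain.
Insert 424: h=4, bucket 4 nonempty -> append to chain.
Insert 879: h=4, bucket 4 nonempty -> append to chain.
Final buckets:
0: 847
1: _
2: 870
3: _
4: 641 -> 284 -> 424 -> 879
5: _
6: _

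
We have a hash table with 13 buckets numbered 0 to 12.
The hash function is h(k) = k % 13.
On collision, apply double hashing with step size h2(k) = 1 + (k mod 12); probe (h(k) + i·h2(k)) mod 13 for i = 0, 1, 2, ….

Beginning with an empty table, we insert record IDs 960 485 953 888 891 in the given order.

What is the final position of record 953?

10

960 hashes to 11; slot 11 is free => place at 11.
485 hashes to 4; slot 4 is free => place at 4.
953 hashes to 4, h2=6; 4 taken => place at 10.
888 hashes to 4, h2=1; 4 taken => place at 5.
891 hashes to 7; slot 7 is free => place at 7.
Table: [∅, ∅, ∅, ∅, 485, 888, ∅, 891, ∅, ∅, 953, 960, ∅]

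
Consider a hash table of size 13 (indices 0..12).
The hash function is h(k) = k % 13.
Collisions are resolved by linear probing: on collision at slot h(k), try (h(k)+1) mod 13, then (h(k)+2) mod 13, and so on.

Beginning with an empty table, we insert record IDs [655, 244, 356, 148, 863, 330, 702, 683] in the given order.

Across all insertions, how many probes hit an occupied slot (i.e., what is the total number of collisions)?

14

655 hashes to 5; slot 5 is free → place at 5.
244 hashes to 10; slot 10 is free → place at 10.
356 hashes to 5; 5 taken → place at 6.
148 hashes to 5; 5,6 taken → place at 7.
863 hashes to 5; 5,6,7 taken → place at 8.
330 hashes to 5; 5,6,7,8 taken → place at 9.
702 hashes to 0; slot 0 is free → place at 0.
683 hashes to 7; 7,8,9,10 taken → place at 11.
Table: [702, ., ., ., ., 655, 356, 148, 863, 330, 244, 683, .]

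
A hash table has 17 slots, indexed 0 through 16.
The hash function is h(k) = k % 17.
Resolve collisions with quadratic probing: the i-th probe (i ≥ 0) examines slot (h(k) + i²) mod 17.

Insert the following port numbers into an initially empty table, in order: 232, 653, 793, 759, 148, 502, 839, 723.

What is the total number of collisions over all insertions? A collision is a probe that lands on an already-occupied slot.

5

232: h=11 → slot 11
653: h=7 → slot 7
793: h=11, probe 11,12 → slot 12
759: h=11, probe 11,12,15 → slot 15
148: h=12, probe 12,13 → slot 13
502: h=9 → slot 9
839: h=6 → slot 6
723: h=9, probe 9,10 → slot 10
Table: [_, _, _, _, _, _, 839, 653, _, 502, 723, 232, 793, 148, _, 759, _]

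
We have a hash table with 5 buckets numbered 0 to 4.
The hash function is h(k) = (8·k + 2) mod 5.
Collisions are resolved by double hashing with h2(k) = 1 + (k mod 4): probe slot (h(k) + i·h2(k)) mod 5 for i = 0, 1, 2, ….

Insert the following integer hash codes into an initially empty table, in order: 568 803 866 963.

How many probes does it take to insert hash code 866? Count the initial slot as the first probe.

568: h=1 → slot 1
803: h=1, h2=4, probe 1,0 → slot 0
866: h=0, h2=3, probe 0,3 → slot 3
963: h=1, h2=4, probe 1,0,4 → slot 4
Table: [803, 568, _, 866, 963]

2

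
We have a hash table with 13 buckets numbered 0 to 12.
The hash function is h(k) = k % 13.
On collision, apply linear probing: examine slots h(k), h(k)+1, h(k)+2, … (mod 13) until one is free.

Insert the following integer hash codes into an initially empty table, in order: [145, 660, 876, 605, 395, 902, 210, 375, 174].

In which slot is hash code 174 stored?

9

Insert 145: h=2, slot 2 empty -> index 2.
Insert 660: h=10, slot 10 empty -> index 10.
Insert 876: h=5, slot 5 empty -> index 5.
Insert 605: h=7, slot 7 empty -> index 7.
Insert 395: h=5, slot 5 occupied -> index 6.
Insert 902: h=5, slots 5,6,7 occupied -> index 8.
Insert 210: h=2, slot 2 occupied -> index 3.
Insert 375: h=11, slot 11 empty -> index 11.
Insert 174: h=5, slots 5,6,7,8 occupied -> index 9.
Table: [—, —, 145, 210, —, 876, 395, 605, 902, 174, 660, 375, —]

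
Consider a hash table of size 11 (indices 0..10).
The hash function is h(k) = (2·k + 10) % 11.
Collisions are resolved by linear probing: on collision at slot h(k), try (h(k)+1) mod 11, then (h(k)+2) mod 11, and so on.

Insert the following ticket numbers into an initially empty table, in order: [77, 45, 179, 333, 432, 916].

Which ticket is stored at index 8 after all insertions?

77 hashes to 10; slot 10 is free → place at 10.
45 hashes to 1; slot 1 is free → place at 1.
179 hashes to 5; slot 5 is free → place at 5.
333 hashes to 5; 5 taken → place at 6.
432 hashes to 5; 5,6 taken → place at 7.
916 hashes to 5; 5,6,7 taken → place at 8.
Table: [-, 45, -, -, -, 179, 333, 432, 916, -, 77]

916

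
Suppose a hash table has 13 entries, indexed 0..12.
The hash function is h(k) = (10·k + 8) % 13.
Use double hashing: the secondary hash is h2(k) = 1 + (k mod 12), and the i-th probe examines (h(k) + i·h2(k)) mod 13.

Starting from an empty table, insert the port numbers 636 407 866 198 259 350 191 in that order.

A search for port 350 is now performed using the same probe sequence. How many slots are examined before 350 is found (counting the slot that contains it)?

2

636: h=11 => slot 11
407: h=9 => slot 9
866: h=10 => slot 10
198: h=12 => slot 12
259: h=11, h2=8, probe 11,6 => slot 6
350: h=11, h2=3, probe 11,1 => slot 1
191: h=7 => slot 7
Table: [_, 350, _, _, _, _, 259, 191, _, 407, 866, 636, 198]
Lookup 350: h=11, h2=3, probe 11,1 → found at 1.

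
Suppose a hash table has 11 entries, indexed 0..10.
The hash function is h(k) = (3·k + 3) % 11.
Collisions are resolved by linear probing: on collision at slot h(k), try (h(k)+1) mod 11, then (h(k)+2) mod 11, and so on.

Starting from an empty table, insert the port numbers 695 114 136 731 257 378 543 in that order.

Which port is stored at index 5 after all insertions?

695: h=9 → slot 9
114: h=4 → slot 4
136: h=4, probe 4,5 → slot 5
731: h=7 → slot 7
257: h=4, probe 4,5,6 → slot 6
378: h=4, probe 4,5,6,7,8 → slot 8
543: h=4, probe 4,5,6,7,8,9,10 → slot 10
Table: [—, —, —, —, 114, 136, 257, 731, 378, 695, 543]

136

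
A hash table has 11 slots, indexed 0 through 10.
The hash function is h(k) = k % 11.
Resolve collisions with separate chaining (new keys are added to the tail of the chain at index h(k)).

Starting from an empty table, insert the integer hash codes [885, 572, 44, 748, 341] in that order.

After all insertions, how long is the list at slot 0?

Insert 885: h=5, bucket 5 empty -> new chain.
Insert 572: h=0, bucket 0 empty -> new chain.
Insert 44: h=0, bucket 0 nonempty -> append to chain.
Insert 748: h=0, bucket 0 nonempty -> append to chain.
Insert 341: h=0, bucket 0 nonempty -> append to chain.
Final buckets:
0: 572 -> 44 -> 748 -> 341
1: .
2: .
3: .
4: .
5: 885
6: .
7: .
8: .
9: .
10: .

4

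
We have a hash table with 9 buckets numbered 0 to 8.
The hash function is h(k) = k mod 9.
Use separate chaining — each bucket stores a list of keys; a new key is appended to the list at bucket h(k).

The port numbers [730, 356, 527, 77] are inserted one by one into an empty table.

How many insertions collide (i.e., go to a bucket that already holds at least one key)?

730 → bucket 1
356 → bucket 5
527 → bucket 5 (collision)
77 → bucket 5 (collision)
Final buckets:
0: —
1: 730
2: —
3: —
4: —
5: 356 -> 527 -> 77
6: —
7: —
8: —

2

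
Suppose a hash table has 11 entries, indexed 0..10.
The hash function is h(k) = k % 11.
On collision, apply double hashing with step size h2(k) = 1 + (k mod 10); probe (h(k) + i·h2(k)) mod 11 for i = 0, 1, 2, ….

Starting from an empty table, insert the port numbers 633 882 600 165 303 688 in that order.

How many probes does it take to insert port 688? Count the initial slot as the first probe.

2

633: h=6 → slot 6
882: h=2 → slot 2
600: h=6, h2=1, probe 6,7 → slot 7
165: h=0 → slot 0
303: h=6, h2=4, probe 6,10 → slot 10
688: h=6, h2=9, probe 6,4 → slot 4
Table: [165, —, 882, —, 688, —, 633, 600, —, —, 303]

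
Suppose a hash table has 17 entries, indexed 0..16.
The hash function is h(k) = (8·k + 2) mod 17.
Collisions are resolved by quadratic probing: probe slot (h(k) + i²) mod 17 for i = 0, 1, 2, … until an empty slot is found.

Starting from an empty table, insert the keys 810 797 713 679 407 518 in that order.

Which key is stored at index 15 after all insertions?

810: h=5 => slot 5
797: h=3 => slot 3
713: h=11 => slot 11
679: h=11, probe 11,12 => slot 12
407: h=11, probe 11,12,15 => slot 15
518: h=15, probe 15,16 => slot 16
Table: [—, —, —, 797, —, 810, —, —, —, —, —, 713, 679, —, —, 407, 518]

407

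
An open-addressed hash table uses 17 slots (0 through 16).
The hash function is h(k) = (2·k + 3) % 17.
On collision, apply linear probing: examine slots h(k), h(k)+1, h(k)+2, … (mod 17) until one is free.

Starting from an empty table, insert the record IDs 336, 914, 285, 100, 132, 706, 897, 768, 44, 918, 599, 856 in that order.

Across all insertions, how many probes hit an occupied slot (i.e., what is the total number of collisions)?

14

Insert 336: h=12, slot 12 empty → index 12.
Insert 914: h=12, slot 12 occupied → index 13.
Insert 285: h=12, slots 12,13 occupied → index 14.
Insert 100: h=16, slot 16 empty → index 16.
Insert 132: h=12, slots 12,13,14 occupied → index 15.
Insert 706: h=4, slot 4 empty → index 4.
Insert 897: h=12, slots 12,13,14,15,16 occupied → index 0.
Insert 768: h=9, slot 9 empty → index 9.
Insert 44: h=6, slot 6 empty → index 6.
Insert 918: h=3, slot 3 empty → index 3.
Insert 599: h=11, slot 11 empty → index 11.
Insert 856: h=15, slots 15,16,0 occupied → index 1.
Table: [897, 856, —, 918, 706, —, 44, —, —, 768, —, 599, 336, 914, 285, 132, 100]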